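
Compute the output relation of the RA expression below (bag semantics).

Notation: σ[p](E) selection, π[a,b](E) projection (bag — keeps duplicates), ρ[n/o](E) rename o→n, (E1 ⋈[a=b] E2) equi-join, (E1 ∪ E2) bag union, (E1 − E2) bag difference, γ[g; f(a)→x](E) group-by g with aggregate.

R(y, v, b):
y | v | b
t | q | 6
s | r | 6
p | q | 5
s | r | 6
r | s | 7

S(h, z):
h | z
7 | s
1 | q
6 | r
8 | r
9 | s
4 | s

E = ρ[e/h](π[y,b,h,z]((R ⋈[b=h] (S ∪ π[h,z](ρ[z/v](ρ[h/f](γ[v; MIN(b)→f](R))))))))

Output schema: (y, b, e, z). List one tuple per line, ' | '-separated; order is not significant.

Stepwise |·|:
  R → 5
  S → 6
  R → 5
  γ[v; MIN(b)→f](R) → 3
  ρ[h/f](γ[v; MIN(b)→f](R)) → 3
  ρ[z/v](ρ[h/f](γ[v; MIN(b)→f](R))) → 3
  π[h,z](ρ[z/v](ρ[h/f](γ[v; MIN(b)→f](R)))) → 3
  (S ∪ π[h,z](ρ[z/v](ρ[h/f](γ[v; MIN(b)→f](R))))) → 9
  (R ⋈[b=h] (S ∪ π[h,z](ρ[z/v](ρ[h/f](γ[v; MIN(b)→f](R)))))) → 9
  π[y,b,h,z]((R ⋈[b=h] (S ∪ π[h,z](ρ[z/v](ρ[h/f](γ[v; MIN(b)→f](R))))))) → 9
  ρ[e/h](π[y,b,h,z]((R ⋈[b=h] (S ∪ π[h,z](ρ[z/v](ρ[h/f](γ[v; MIN(b)→f](R)))))))) → 9

== RESULT ==
y | b | e | z
p | 5 | 5 | q
r | 7 | 7 | s
r | 7 | 7 | s
s | 6 | 6 | r
s | 6 | 6 | r
s | 6 | 6 | r
s | 6 | 6 | r
t | 6 | 6 | r
t | 6 | 6 | r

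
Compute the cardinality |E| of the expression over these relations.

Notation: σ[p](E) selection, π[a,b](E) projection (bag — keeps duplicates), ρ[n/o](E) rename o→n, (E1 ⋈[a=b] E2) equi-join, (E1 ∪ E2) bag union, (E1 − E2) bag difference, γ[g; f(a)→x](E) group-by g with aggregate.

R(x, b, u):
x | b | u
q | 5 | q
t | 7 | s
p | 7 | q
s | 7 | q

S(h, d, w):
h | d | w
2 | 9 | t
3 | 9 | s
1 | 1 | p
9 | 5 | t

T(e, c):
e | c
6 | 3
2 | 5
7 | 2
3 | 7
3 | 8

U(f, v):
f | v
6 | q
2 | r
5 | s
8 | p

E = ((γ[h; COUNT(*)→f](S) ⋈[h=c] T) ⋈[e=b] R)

Row counts bottom-up:
  S → 4
  γ[h; COUNT(*)→f](S) → 4
  T → 5
  (γ[h; COUNT(*)→f](S) ⋈[h=c] T) → 2
  R → 4
  ((γ[h; COUNT(*)→f](S) ⋈[h=c] T) ⋈[e=b] R) → 3

|E| = 3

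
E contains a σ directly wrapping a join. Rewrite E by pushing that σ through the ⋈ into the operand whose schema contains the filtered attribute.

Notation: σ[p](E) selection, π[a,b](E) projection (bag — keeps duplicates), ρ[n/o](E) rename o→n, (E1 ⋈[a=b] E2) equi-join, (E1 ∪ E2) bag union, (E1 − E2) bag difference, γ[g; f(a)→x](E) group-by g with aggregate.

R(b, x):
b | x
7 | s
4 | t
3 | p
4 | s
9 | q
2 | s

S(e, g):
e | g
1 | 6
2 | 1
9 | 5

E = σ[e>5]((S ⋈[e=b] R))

σ filters on e, owned by the left side.
E' = (σ[e>5](S) ⋈[e=b] R)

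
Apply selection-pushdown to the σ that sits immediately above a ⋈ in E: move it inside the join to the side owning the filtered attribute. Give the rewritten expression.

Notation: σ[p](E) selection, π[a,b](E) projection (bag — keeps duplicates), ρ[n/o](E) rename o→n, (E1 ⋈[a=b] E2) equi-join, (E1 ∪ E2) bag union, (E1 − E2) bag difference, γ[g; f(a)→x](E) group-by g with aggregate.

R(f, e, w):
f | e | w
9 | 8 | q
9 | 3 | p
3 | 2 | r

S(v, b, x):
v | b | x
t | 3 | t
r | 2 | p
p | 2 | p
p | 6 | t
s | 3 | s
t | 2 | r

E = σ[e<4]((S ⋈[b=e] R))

σ filters on e, owned by the right side.
E' = (S ⋈[b=e] σ[e<4](R))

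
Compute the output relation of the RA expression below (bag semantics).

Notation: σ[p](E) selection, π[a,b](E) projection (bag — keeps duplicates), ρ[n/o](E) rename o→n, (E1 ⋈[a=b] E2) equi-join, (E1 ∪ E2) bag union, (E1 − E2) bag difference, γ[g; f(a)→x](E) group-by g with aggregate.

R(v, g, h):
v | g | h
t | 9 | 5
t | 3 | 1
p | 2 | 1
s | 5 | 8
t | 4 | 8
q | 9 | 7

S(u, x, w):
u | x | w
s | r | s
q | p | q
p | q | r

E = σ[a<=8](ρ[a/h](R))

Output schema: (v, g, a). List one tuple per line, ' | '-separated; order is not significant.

Per-node cardinality:
  R → 6
  ρ[a/h](R) → 6
  σ[a<=8](ρ[a/h](R)) → 6

== RESULT ==
v | g | a
p | 2 | 1
q | 9 | 7
s | 5 | 8
t | 3 | 1
t | 4 | 8
t | 9 | 5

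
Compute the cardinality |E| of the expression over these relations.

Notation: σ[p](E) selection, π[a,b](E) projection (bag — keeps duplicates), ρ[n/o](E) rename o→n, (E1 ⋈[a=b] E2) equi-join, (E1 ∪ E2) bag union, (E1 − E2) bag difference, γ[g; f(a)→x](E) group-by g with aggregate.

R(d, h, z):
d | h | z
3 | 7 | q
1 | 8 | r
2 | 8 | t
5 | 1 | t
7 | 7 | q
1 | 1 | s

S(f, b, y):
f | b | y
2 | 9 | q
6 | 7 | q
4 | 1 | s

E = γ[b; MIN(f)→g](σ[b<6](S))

Row counts bottom-up:
  S → 3
  σ[b<6](S) → 1
  γ[b; MIN(f)→g](σ[b<6](S)) → 1

|E| = 1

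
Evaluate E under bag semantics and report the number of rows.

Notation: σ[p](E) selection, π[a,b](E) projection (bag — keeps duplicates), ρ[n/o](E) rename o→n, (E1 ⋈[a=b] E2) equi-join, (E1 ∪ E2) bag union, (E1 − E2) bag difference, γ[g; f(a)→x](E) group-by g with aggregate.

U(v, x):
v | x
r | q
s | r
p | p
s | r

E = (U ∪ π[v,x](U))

Per-node cardinality:
  U → 4
  U → 4
  π[v,x](U) → 4
  (U ∪ π[v,x](U)) → 8

|E| = 8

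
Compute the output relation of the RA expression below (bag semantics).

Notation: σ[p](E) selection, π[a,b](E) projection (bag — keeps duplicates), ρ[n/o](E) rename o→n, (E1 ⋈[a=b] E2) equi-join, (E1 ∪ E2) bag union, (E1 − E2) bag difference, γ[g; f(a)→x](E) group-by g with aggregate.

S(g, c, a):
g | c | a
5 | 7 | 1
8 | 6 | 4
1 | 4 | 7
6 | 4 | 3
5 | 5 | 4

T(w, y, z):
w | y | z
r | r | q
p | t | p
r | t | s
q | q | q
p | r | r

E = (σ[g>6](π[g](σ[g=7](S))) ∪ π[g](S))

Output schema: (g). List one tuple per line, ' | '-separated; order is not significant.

Per-node cardinality:
  S → 5
  σ[g=7](S) → 0
  π[g](σ[g=7](S)) → 0
  σ[g>6](π[g](σ[g=7](S))) → 0
  S → 5
  π[g](S) → 5
  (σ[g>6](π[g](σ[g=7](S))) ∪ π[g](S)) → 5

== RESULT ==
g
1
5
5
6
8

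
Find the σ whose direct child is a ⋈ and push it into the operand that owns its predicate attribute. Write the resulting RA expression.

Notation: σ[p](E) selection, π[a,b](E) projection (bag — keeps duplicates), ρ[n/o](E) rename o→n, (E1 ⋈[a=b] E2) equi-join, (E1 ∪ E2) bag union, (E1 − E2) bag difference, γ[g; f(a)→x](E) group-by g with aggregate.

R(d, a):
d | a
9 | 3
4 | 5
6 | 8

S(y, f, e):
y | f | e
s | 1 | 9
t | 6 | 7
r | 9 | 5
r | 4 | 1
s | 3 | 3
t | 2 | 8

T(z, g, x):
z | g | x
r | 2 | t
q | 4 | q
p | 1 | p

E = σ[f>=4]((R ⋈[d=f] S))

σ filters on f, owned by the right side.
E' = (R ⋈[d=f] σ[f>=4](S))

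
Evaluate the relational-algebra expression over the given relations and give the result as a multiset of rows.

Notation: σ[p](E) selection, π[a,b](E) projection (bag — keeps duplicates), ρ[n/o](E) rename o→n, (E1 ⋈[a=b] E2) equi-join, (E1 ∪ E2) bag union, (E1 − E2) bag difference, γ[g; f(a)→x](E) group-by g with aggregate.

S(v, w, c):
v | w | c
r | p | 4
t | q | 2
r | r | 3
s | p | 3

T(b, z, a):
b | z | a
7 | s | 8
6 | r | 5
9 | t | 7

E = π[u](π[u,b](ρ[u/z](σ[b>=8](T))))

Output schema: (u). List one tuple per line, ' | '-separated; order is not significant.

Per-node cardinality:
  T → 3
  σ[b>=8](T) → 1
  ρ[u/z](σ[b>=8](T)) → 1
  π[u,b](ρ[u/z](σ[b>=8](T))) → 1
  π[u](π[u,b](ρ[u/z](σ[b>=8](T)))) → 1

== RESULT ==
u
t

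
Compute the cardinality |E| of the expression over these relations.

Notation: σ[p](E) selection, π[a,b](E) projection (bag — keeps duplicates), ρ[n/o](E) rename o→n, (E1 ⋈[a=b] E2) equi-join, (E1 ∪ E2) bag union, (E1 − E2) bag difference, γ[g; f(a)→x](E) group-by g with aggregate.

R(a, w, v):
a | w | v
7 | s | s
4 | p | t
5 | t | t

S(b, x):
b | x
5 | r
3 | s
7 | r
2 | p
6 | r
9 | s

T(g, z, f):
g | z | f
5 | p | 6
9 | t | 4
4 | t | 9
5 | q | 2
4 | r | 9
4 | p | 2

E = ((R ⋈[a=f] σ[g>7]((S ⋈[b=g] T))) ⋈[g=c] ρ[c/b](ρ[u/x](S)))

Per-node cardinality:
  R → 3
  S → 6
  T → 6
  (S ⋈[b=g] T) → 3
  σ[g>7]((S ⋈[b=g] T)) → 1
  (R ⋈[a=f] σ[g>7]((S ⋈[b=g] T))) → 1
  S → 6
  ρ[u/x](S) → 6
  ρ[c/b](ρ[u/x](S)) → 6
  ((R ⋈[a=f] σ[g>7]((S ⋈[b=g] T))) ⋈[g=c] ρ[c/b](ρ[u/x](S))) → 1

|E| = 1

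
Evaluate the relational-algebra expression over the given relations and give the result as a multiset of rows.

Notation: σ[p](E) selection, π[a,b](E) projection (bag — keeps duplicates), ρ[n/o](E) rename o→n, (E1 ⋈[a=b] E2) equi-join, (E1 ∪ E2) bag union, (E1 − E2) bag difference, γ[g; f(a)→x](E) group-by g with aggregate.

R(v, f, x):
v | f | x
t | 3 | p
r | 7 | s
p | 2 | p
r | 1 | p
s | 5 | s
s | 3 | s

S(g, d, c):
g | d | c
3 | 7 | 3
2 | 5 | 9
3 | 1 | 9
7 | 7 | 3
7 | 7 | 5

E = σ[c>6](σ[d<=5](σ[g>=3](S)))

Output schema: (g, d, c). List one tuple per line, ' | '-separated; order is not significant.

Row counts bottom-up:
  S → 5
  σ[g>=3](S) → 4
  σ[d<=5](σ[g>=3](S)) → 1
  σ[c>6](σ[d<=5](σ[g>=3](S))) → 1

== RESULT ==
g | d | c
3 | 1 | 9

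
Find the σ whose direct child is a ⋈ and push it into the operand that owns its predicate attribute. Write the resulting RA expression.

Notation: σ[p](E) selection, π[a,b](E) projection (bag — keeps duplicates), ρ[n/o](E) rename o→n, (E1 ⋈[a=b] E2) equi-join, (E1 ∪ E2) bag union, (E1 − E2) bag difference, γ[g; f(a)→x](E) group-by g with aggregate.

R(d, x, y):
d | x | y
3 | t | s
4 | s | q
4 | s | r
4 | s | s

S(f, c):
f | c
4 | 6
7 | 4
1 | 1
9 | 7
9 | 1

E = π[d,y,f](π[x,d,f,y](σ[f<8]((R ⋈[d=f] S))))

σ filters on f, owned by the right side.
E' = π[d,y,f](π[x,d,f,y]((R ⋈[d=f] σ[f<8](S))))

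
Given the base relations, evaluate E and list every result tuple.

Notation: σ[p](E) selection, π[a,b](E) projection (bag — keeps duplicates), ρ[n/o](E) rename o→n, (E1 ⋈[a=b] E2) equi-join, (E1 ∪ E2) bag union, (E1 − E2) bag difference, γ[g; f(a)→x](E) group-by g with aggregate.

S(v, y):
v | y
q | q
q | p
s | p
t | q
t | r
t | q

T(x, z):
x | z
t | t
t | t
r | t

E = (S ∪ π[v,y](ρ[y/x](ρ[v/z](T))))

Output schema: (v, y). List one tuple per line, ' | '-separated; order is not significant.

Per-node cardinality:
  S → 6
  T → 3
  ρ[v/z](T) → 3
  ρ[y/x](ρ[v/z](T)) → 3
  π[v,y](ρ[y/x](ρ[v/z](T))) → 3
  (S ∪ π[v,y](ρ[y/x](ρ[v/z](T)))) → 9

== RESULT ==
v | y
q | p
q | q
s | p
t | q
t | q
t | r
t | r
t | t
t | t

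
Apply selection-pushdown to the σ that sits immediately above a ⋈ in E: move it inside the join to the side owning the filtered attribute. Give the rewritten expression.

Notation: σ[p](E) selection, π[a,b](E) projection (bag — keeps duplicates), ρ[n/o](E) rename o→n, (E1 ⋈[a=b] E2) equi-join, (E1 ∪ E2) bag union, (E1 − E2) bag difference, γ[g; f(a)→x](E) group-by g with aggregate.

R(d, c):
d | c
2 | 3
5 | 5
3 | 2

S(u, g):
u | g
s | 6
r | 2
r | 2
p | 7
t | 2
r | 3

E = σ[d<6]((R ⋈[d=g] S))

σ filters on d, owned by the left side.
E' = (σ[d<6](R) ⋈[d=g] S)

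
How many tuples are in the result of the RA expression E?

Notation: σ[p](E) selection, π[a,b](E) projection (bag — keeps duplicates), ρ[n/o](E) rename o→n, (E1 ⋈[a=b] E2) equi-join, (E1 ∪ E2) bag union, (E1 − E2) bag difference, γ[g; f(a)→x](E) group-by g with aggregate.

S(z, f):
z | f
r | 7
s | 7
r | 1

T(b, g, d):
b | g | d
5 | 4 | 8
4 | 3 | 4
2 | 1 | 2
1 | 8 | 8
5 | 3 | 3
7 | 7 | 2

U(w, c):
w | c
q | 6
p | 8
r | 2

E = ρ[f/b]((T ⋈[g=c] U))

Row counts bottom-up:
  T → 6
  U → 3
  (T ⋈[g=c] U) → 1
  ρ[f/b]((T ⋈[g=c] U)) → 1

|E| = 1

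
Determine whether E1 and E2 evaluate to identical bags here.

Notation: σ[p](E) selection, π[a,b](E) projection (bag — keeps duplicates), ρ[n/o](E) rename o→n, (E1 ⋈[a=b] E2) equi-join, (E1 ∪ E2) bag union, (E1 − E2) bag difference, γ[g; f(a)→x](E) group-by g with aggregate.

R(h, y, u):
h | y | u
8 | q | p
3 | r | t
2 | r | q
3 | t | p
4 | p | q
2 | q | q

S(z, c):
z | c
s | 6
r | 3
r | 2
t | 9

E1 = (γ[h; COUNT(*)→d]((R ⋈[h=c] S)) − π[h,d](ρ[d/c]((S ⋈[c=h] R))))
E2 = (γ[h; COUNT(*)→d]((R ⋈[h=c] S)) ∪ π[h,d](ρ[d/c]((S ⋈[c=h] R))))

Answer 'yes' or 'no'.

E1 subexpression sizes:
  R → 6
  S → 4
  (R ⋈[h=c] S) → 4
  γ[h; COUNT(*)→d]((R ⋈[h=c] S)) → 2
  S → 4
  R → 6
  (S ⋈[c=h] R) → 4
  ρ[d/c]((S ⋈[c=h] R)) → 4
  π[h,d](ρ[d/c]((S ⋈[c=h] R))) → 4
  (γ[h; COUNT(*)→d]((R ⋈[h=c] S)) − π[h,d](ρ[d/c]((S ⋈[c=h] R)))) → 1
E2 subexpression sizes:
  R → 6
  S → 4
  (R ⋈[h=c] S) → 4
  γ[h; COUNT(*)→d]((R ⋈[h=c] S)) → 2
  S → 4
  R → 6
  (S ⋈[c=h] R) → 4
  ρ[d/c]((S ⋈[c=h] R)) → 4
  π[h,d](ρ[d/c]((S ⋈[c=h] R))) → 4
  (γ[h; COUNT(*)→d]((R ⋈[h=c] S)) ∪ π[h,d](ρ[d/c]((S ⋈[c=h] R)))) → 6

E1 result:
h | d
3 | 2
E2 result:
h | d
2 | 2
2 | 2
2 | 2
3 | 2
3 | 3
3 | 3
Witness: (3, 3) appears 0× in E1 but 2× in E2.

no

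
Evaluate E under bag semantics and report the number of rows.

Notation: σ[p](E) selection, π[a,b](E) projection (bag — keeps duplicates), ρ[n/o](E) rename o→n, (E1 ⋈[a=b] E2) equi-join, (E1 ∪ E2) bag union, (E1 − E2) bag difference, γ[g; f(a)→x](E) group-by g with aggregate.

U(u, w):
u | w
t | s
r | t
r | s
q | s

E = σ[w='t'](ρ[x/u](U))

Row counts bottom-up:
  U → 4
  ρ[x/u](U) → 4
  σ[w='t'](ρ[x/u](U)) → 1

|E| = 1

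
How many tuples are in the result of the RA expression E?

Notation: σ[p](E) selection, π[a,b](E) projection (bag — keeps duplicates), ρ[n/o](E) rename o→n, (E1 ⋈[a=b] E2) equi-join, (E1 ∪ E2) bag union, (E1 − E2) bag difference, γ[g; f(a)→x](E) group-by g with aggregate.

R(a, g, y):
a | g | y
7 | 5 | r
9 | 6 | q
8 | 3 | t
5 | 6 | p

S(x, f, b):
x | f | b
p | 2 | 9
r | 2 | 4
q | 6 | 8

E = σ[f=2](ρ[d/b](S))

Per-node cardinality:
  S → 3
  ρ[d/b](S) → 3
  σ[f=2](ρ[d/b](S)) → 2

|E| = 2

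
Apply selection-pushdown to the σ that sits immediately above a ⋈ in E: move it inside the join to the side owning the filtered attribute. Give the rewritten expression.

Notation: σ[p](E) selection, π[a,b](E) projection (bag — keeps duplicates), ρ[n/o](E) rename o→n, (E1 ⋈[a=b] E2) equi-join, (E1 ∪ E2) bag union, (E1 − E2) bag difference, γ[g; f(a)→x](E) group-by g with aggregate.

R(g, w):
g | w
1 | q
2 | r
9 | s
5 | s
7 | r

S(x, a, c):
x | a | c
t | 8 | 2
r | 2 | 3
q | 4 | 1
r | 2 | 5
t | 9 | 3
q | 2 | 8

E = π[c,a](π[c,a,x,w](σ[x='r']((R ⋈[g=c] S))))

σ filters on x, owned by the right side.
E' = π[c,a](π[c,a,x,w]((R ⋈[g=c] σ[x='r'](S))))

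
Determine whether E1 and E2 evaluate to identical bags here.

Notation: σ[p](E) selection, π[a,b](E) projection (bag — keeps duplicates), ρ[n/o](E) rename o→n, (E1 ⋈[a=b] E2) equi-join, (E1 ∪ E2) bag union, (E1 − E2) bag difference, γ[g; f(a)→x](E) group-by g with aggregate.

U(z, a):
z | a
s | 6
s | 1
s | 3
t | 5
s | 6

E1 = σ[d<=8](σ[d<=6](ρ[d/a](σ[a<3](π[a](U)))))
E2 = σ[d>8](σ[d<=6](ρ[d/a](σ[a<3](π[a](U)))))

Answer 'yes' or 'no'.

E1 stepwise |·|:
  U → 5
  π[a](U) → 5
  σ[a<3](π[a](U)) → 1
  ρ[d/a](σ[a<3](π[a](U))) → 1
  σ[d<=6](ρ[d/a](σ[a<3](π[a](U)))) → 1
  σ[d<=8](σ[d<=6](ρ[d/a](σ[a<3](π[a](U))))) → 1
E2 stepwise |·|:
  U → 5
  π[a](U) → 5
  σ[a<3](π[a](U)) → 1
  ρ[d/a](σ[a<3](π[a](U))) → 1
  σ[d<=6](ρ[d/a](σ[a<3](π[a](U)))) → 1
  σ[d>8](σ[d<=6](ρ[d/a](σ[a<3](π[a](U))))) → 0

E1 result:
d
1
E2 result:
d
(0 rows)
Witness: (1,) appears 1× in E1 but 0× in E2.

no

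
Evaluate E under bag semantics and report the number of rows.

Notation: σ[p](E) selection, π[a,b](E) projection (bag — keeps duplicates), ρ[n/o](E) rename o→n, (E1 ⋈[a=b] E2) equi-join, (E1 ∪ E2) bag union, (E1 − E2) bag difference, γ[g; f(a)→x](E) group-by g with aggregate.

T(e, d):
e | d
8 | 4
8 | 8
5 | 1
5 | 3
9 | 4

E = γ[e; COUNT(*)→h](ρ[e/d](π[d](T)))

Stepwise |·|:
  T → 5
  π[d](T) → 5
  ρ[e/d](π[d](T)) → 5
  γ[e; COUNT(*)→h](ρ[e/d](π[d](T))) → 4

|E| = 4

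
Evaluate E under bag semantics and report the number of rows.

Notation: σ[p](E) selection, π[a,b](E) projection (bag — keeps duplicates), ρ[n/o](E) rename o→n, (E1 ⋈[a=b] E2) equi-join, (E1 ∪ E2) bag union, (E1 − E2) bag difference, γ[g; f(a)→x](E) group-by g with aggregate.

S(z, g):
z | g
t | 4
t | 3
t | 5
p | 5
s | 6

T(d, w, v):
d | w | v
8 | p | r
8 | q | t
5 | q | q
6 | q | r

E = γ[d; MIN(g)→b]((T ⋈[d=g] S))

Per-node cardinality:
  T → 4
  S → 5
  (T ⋈[d=g] S) → 3
  γ[d; MIN(g)→b]((T ⋈[d=g] S)) → 2

|E| = 2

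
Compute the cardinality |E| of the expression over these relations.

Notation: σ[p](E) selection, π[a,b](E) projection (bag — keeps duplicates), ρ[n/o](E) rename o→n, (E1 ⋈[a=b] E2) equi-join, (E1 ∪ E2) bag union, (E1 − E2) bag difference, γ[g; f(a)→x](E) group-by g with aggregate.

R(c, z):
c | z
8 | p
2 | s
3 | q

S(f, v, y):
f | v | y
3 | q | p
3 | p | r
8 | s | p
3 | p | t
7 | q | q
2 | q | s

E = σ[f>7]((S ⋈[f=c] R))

Per-node cardinality:
  S → 6
  R → 3
  (S ⋈[f=c] R) → 5
  σ[f>7]((S ⋈[f=c] R)) → 1

|E| = 1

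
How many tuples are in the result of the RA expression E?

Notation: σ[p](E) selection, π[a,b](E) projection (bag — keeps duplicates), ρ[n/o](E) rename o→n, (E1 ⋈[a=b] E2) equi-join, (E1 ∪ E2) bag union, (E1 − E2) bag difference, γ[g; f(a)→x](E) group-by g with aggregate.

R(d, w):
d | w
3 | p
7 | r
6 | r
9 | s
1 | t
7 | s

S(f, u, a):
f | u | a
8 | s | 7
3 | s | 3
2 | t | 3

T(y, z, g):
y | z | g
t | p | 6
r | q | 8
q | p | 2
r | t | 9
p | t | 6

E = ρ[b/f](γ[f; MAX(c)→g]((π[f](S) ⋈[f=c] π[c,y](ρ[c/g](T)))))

Per-node cardinality:
  S → 3
  π[f](S) → 3
  T → 5
  ρ[c/g](T) → 5
  π[c,y](ρ[c/g](T)) → 5
  (π[f](S) ⋈[f=c] π[c,y](ρ[c/g](T))) → 2
  γ[f; MAX(c)→g]((π[f](S) ⋈[f=c] π[c,y](ρ[c/g](T)))) → 2
  ρ[b/f](γ[f; MAX(c)→g]((π[f](S) ⋈[f=c] π[c,y](ρ[c/g](T))))) → 2

|E| = 2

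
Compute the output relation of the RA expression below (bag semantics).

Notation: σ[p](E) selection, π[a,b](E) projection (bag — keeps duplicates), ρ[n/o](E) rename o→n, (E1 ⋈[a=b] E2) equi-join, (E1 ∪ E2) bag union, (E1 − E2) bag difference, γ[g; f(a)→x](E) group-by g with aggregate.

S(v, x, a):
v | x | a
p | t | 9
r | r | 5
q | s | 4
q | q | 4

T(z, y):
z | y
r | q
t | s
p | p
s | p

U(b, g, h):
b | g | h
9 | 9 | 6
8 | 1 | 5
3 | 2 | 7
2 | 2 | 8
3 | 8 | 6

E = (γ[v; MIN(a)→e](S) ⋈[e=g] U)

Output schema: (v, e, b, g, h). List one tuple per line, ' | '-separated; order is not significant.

Row counts bottom-up:
  S → 4
  γ[v; MIN(a)→e](S) → 3
  U → 5
  (γ[v; MIN(a)→e](S) ⋈[e=g] U) → 1

== RESULT ==
v | e | b | g | h
p | 9 | 9 | 9 | 6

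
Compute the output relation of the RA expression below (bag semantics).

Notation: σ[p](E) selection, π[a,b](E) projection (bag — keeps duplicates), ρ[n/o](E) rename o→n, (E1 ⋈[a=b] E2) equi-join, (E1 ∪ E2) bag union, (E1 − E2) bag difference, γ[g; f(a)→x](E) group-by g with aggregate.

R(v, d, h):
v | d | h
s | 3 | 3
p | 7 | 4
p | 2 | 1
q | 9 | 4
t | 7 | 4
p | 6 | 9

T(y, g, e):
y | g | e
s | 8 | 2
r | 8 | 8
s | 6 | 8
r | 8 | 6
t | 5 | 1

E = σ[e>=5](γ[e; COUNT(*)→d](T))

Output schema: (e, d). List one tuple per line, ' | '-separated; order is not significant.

Stepwise |·|:
  T → 5
  γ[e; COUNT(*)→d](T) → 4
  σ[e>=5](γ[e; COUNT(*)→d](T)) → 2

== RESULT ==
e | d
6 | 1
8 | 2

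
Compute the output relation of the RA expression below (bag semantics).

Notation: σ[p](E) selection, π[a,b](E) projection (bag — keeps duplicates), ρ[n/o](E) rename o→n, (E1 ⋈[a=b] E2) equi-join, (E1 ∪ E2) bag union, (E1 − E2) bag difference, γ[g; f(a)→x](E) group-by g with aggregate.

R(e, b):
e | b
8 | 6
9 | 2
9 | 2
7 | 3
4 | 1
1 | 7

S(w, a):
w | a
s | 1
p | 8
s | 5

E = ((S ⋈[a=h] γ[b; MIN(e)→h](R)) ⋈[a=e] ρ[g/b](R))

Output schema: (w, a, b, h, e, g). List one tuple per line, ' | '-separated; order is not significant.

Per-node cardinality:
  S → 3
  R → 6
  γ[b; MIN(e)→h](R) → 5
  (S ⋈[a=h] γ[b; MIN(e)→h](R)) → 2
  R → 6
  ρ[g/b](R) → 6
  ((S ⋈[a=h] γ[b; MIN(e)→h](R)) ⋈[a=e] ρ[g/b](R)) → 2

== RESULT ==
w | a | b | h | e | g
p | 8 | 6 | 8 | 8 | 6
s | 1 | 7 | 1 | 1 | 7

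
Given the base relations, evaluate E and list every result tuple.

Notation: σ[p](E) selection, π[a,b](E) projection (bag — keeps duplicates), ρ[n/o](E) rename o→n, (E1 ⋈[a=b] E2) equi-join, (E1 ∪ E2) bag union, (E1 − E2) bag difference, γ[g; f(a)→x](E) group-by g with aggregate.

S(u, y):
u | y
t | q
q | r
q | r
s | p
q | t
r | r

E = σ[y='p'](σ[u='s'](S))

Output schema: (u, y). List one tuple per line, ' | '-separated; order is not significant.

Subexpression sizes:
  S → 6
  σ[u='s'](S) → 1
  σ[y='p'](σ[u='s'](S)) → 1

== RESULT ==
u | y
s | p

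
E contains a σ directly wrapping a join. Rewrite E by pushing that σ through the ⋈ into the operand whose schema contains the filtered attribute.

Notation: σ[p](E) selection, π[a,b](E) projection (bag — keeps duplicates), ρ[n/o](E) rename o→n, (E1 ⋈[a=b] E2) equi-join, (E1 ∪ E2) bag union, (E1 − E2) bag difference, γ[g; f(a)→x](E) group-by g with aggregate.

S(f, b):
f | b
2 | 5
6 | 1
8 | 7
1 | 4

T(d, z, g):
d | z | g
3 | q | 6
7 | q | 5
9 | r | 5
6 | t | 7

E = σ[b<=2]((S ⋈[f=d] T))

σ filters on b, owned by the left side.
E' = (σ[b<=2](S) ⋈[f=d] T)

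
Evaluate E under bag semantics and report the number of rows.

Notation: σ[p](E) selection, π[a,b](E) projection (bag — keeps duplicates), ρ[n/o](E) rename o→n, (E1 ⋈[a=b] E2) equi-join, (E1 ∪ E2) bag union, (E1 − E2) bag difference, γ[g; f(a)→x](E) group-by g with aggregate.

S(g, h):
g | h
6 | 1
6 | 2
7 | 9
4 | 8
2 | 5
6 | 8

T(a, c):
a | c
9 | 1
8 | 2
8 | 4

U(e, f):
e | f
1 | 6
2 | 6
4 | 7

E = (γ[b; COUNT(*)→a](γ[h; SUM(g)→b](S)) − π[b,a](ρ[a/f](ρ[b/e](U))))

Stepwise |·|:
  S → 6
  γ[h; SUM(g)→b](S) → 5
  γ[b; COUNT(*)→a](γ[h; SUM(g)→b](S)) → 4
  U → 3
  ρ[b/e](U) → 3
  ρ[a/f](ρ[b/e](U)) → 3
  π[b,a](ρ[a/f](ρ[b/e](U))) → 3
  (γ[b; COUNT(*)→a](γ[h; SUM(g)→b](S)) − π[b,a](ρ[a/f](ρ[b/e](U)))) → 4

|E| = 4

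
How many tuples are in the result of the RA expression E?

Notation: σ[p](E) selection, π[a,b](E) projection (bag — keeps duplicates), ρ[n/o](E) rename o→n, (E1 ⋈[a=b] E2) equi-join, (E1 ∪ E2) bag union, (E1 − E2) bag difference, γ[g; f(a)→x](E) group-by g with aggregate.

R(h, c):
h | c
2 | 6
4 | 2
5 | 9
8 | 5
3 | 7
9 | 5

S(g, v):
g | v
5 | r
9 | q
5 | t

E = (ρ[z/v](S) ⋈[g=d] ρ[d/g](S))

Row counts bottom-up:
  S → 3
  ρ[z/v](S) → 3
  S → 3
  ρ[d/g](S) → 3
  (ρ[z/v](S) ⋈[g=d] ρ[d/g](S)) → 5

|E| = 5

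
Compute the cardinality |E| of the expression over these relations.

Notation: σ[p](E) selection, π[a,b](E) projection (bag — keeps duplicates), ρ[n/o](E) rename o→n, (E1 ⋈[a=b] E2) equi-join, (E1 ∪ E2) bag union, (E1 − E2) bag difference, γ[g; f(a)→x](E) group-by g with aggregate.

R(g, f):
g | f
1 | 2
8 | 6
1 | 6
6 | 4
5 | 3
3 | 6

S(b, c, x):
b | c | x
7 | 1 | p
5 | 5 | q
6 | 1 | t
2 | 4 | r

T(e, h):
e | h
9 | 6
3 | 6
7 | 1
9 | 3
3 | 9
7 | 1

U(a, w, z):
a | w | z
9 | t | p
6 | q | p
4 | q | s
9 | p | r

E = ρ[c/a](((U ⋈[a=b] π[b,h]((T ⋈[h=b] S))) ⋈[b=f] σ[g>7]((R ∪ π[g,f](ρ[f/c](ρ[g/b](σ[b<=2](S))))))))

Row counts bottom-up:
  U → 4
  T → 6
  S → 4
  (T ⋈[h=b] S) → 2
  π[b,h]((T ⋈[h=b] S)) → 2
  (U ⋈[a=b] π[b,h]((T ⋈[h=b] S))) → 2
  R → 6
  S → 4
  σ[b<=2](S) → 1
  ρ[g/b](σ[b<=2](S)) → 1
  ρ[f/c](ρ[g/b](σ[b<=2](S))) → 1
  π[g,f](ρ[f/c](ρ[g/b](σ[b<=2](S)))) → 1
  (R ∪ π[g,f](ρ[f/c](ρ[g/b](σ[b<=2](S))))) → 7
  σ[g>7]((R ∪ π[g,f](ρ[f/c](ρ[g/b](σ[b<=2](S)))))) → 1
  ((U ⋈[a=b] π[b,h]((T ⋈[h=b] S))) ⋈[b=f] σ[g>7]((R ∪ π[g,f](ρ[f/c](ρ[g/b](σ[b<=2](S))))))) → 2
  ρ[c/a](((U ⋈[a=b] π[b,h]((T ⋈[h=b] S))) ⋈[b=f] σ[g>7]((R ∪ π[g,f](ρ[f/c](ρ[g/b](σ[b<=2](S)))))))) → 2

|E| = 2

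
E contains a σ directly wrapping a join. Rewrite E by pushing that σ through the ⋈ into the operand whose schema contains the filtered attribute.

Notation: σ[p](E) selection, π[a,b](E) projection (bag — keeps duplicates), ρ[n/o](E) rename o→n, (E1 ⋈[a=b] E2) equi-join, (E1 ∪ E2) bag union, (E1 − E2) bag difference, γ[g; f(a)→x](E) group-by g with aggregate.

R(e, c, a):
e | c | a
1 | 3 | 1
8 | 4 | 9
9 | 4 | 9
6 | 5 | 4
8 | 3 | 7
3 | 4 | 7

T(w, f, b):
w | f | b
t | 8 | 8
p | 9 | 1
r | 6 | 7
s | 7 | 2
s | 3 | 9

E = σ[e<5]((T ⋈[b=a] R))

σ filters on e, owned by the right side.
E' = (T ⋈[b=a] σ[e<5](R))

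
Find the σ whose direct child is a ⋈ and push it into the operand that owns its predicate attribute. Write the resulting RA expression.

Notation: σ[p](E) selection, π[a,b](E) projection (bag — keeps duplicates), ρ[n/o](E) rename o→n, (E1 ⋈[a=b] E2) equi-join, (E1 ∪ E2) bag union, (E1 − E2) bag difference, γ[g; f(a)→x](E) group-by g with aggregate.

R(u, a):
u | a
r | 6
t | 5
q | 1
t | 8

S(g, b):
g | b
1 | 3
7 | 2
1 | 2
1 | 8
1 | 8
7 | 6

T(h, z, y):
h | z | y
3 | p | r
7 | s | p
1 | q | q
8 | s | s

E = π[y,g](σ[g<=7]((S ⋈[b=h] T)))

σ filters on g, owned by the left side.
E' = π[y,g]((σ[g<=7](S) ⋈[b=h] T))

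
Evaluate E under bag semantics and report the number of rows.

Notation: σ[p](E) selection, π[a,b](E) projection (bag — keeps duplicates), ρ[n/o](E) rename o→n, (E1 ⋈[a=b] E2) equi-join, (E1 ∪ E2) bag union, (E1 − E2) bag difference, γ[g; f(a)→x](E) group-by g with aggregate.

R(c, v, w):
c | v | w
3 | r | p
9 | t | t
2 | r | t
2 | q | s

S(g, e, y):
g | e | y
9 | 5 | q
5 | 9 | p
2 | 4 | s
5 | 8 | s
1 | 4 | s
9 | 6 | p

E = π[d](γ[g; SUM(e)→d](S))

Row counts bottom-up:
  S → 6
  γ[g; SUM(e)→d](S) → 4
  π[d](γ[g; SUM(e)→d](S)) → 4

|E| = 4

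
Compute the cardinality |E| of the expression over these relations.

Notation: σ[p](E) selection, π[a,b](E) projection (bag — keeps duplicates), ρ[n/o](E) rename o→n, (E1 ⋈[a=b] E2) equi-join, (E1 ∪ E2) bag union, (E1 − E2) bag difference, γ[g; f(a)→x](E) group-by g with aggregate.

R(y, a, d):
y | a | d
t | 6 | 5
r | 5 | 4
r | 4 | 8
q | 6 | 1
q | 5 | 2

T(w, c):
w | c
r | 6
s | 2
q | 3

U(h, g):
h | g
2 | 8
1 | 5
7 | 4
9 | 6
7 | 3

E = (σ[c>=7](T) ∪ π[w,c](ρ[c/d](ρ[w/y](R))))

Row counts bottom-up:
  T → 3
  σ[c>=7](T) → 0
  R → 5
  ρ[w/y](R) → 5
  ρ[c/d](ρ[w/y](R)) → 5
  π[w,c](ρ[c/d](ρ[w/y](R))) → 5
  (σ[c>=7](T) ∪ π[w,c](ρ[c/d](ρ[w/y](R)))) → 5

|E| = 5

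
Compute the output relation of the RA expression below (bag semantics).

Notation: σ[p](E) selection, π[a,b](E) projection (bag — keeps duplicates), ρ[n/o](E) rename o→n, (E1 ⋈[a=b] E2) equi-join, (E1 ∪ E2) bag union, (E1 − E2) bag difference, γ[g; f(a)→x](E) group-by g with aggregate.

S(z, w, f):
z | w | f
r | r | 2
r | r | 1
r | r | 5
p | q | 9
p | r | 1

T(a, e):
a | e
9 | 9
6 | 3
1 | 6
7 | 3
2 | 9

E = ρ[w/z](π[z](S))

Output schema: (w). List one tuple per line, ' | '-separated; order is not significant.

Subexpression sizes:
  S → 5
  π[z](S) → 5
  ρ[w/z](π[z](S)) → 5

== RESULT ==
w
p
p
r
r
r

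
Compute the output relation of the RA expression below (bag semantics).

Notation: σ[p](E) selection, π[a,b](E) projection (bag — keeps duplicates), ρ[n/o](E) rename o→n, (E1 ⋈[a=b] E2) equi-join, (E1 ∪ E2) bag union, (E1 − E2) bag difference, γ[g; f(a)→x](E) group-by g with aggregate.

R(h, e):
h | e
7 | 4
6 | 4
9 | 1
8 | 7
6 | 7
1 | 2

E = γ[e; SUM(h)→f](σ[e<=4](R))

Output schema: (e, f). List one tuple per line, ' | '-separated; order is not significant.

Row counts bottom-up:
  R → 6
  σ[e<=4](R) → 4
  γ[e; SUM(h)→f](σ[e<=4](R)) → 3

== RESULT ==
e | f
1 | 9
2 | 1
4 | 13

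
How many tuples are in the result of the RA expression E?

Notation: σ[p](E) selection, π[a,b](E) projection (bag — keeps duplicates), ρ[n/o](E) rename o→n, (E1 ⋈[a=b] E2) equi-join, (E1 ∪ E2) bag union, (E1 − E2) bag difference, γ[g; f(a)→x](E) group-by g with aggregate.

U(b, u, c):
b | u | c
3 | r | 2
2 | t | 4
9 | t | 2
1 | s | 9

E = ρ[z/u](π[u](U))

Subexpression sizes:
  U → 4
  π[u](U) → 4
  ρ[z/u](π[u](U)) → 4

|E| = 4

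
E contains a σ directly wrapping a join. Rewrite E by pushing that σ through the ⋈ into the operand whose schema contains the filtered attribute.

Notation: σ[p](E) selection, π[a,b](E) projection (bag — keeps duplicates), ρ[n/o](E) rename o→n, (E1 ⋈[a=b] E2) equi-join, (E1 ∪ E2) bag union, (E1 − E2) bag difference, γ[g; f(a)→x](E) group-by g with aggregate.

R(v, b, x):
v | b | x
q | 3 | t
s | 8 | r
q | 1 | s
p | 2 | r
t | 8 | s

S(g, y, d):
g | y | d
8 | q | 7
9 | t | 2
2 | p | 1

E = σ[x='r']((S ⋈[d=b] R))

σ filters on x, owned by the right side.
E' = (S ⋈[d=b] σ[x='r'](R))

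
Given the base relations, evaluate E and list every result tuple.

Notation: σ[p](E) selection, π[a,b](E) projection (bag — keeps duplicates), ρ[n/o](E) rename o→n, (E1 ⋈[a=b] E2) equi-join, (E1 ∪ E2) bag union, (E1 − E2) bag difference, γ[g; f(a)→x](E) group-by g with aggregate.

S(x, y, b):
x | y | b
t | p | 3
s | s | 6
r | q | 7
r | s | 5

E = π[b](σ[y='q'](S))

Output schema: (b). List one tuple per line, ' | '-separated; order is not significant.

Stepwise |·|:
  S → 4
  σ[y='q'](S) → 1
  π[b](σ[y='q'](S)) → 1

== RESULT ==
b
7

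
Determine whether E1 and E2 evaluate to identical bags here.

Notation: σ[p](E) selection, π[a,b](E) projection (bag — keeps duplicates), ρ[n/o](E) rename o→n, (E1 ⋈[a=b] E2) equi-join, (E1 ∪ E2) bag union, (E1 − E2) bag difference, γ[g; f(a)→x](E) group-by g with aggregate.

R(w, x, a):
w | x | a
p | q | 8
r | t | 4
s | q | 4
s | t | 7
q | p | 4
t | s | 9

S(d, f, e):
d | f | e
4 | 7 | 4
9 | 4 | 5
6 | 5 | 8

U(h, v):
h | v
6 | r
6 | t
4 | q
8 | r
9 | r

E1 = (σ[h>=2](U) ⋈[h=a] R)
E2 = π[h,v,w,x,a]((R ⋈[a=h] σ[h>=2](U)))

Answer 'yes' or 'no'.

E1 stepwise |·|:
  U → 5
  σ[h>=2](U) → 5
  R → 6
  (σ[h>=2](U) ⋈[h=a] R) → 5
E2 stepwise |·|:
  R → 6
  U → 5
  σ[h>=2](U) → 5
  (R ⋈[a=h] σ[h>=2](U)) → 5
  π[h,v,w,x,a]((R ⋈[a=h] σ[h>=2](U))) → 5

E1 and E2 produce the same multiset:
h | v | w | x | a
4 | q | q | p | 4
4 | q | r | t | 4
4 | q | s | q | 4
8 | r | p | q | 8
9 | r | t | s | 9

yes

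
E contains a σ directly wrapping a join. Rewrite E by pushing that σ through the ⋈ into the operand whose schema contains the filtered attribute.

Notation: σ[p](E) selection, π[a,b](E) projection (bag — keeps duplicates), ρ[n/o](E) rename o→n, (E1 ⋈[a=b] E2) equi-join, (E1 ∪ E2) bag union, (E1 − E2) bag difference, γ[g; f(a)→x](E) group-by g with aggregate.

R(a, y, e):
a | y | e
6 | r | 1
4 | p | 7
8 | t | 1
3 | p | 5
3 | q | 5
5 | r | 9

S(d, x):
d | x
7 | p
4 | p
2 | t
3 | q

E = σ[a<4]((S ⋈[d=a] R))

σ filters on a, owned by the right side.
E' = (S ⋈[d=a] σ[a<4](R))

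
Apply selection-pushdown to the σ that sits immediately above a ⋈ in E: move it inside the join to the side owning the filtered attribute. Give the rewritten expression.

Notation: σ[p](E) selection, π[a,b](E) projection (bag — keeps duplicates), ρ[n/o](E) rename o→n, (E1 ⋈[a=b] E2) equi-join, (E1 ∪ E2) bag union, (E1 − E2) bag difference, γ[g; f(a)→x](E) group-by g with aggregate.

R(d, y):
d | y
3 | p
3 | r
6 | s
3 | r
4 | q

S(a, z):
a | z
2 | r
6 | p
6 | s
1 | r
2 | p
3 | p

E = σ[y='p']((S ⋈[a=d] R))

σ filters on y, owned by the right side.
E' = (S ⋈[a=d] σ[y='p'](R))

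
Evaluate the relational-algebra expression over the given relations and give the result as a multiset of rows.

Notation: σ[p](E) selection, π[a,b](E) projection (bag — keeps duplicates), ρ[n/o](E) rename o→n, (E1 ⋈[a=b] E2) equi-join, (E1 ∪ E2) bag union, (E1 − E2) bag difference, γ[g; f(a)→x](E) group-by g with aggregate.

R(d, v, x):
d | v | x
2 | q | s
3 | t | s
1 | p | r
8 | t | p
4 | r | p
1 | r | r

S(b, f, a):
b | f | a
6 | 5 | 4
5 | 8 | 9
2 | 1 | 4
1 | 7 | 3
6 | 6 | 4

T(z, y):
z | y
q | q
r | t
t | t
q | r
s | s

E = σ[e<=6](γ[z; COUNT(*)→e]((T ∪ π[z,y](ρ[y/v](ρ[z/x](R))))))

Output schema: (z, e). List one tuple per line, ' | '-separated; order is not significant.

Per-node cardinality:
  T → 5
  R → 6
  ρ[z/x](R) → 6
  ρ[y/v](ρ[z/x](R)) → 6
  π[z,y](ρ[y/v](ρ[z/x](R))) → 6
  (T ∪ π[z,y](ρ[y/v](ρ[z/x](R)))) → 11
  γ[z; COUNT(*)→e]((T ∪ π[z,y](ρ[y/v](ρ[z/x](R))))) → 5
  σ[e<=6](γ[z; COUNT(*)→e]((T ∪ π[z,y](ρ[y/v](ρ[z/x](R)))))) → 5

== RESULT ==
z | e
p | 2
q | 2
r | 3
s | 3
t | 1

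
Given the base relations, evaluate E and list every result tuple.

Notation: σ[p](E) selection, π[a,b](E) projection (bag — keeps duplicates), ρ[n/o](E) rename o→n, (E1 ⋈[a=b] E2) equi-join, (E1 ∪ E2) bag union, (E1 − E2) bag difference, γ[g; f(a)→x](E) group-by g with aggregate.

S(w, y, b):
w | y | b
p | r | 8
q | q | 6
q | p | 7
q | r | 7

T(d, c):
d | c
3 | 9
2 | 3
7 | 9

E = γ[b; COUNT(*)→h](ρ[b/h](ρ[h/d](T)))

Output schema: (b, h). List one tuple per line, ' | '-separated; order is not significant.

Per-node cardinality:
  T → 3
  ρ[h/d](T) → 3
  ρ[b/h](ρ[h/d](T)) → 3
  γ[b; COUNT(*)→h](ρ[b/h](ρ[h/d](T))) → 3

== RESULT ==
b | h
2 | 1
3 | 1
7 | 1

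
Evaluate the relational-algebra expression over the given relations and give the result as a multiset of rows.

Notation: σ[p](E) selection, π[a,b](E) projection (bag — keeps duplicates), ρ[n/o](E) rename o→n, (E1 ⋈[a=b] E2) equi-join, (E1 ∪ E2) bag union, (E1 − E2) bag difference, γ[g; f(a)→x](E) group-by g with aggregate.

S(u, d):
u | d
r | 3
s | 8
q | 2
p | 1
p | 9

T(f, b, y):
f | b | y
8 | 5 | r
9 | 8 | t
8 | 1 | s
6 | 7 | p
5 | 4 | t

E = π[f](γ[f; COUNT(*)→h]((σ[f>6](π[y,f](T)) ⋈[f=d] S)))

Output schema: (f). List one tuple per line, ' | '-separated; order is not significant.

Subexpression sizes:
  T → 5
  π[y,f](T) → 5
  σ[f>6](π[y,f](T)) → 3
  S → 5
  (σ[f>6](π[y,f](T)) ⋈[f=d] S) → 3
  γ[f; COUNT(*)→h]((σ[f>6](π[y,f](T)) ⋈[f=d] S)) → 2
  π[f](γ[f; COUNT(*)→h]((σ[f>6](π[y,f](T)) ⋈[f=d] S))) → 2

== RESULT ==
f
8
9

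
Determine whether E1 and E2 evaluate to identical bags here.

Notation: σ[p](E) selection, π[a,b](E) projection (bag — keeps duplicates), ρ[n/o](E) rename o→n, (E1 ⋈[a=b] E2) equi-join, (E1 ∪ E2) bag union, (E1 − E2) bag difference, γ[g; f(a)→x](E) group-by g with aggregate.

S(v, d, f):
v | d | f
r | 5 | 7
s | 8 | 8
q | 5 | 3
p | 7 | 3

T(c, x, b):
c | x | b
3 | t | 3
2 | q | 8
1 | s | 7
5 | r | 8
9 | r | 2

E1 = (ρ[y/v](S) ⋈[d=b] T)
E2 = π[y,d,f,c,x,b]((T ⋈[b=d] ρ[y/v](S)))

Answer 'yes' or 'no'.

E1 stepwise |·|:
  S → 4
  ρ[y/v](S) → 4
  T → 5
  (ρ[y/v](S) ⋈[d=b] T) → 3
E2 stepwise |·|:
  T → 5
  S → 4
  ρ[y/v](S) → 4
  (T ⋈[b=d] ρ[y/v](S)) → 3
  π[y,d,f,c,x,b]((T ⋈[b=d] ρ[y/v](S))) → 3

E1 and E2 produce the same multiset:
y | d | f | c | x | b
p | 7 | 3 | 1 | s | 7
s | 8 | 8 | 2 | q | 8
s | 8 | 8 | 5 | r | 8

yes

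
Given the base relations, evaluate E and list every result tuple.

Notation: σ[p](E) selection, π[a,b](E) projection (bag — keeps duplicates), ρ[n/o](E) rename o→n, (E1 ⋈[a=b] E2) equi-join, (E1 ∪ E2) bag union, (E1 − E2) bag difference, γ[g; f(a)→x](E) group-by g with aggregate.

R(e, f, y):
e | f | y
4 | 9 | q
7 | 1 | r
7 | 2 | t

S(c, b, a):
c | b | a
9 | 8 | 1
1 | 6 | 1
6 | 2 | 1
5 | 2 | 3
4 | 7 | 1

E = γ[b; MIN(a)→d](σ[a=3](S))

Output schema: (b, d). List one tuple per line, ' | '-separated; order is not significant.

Subexpression sizes:
  S → 5
  σ[a=3](S) → 1
  γ[b; MIN(a)→d](σ[a=3](S)) → 1

== RESULT ==
b | d
2 | 3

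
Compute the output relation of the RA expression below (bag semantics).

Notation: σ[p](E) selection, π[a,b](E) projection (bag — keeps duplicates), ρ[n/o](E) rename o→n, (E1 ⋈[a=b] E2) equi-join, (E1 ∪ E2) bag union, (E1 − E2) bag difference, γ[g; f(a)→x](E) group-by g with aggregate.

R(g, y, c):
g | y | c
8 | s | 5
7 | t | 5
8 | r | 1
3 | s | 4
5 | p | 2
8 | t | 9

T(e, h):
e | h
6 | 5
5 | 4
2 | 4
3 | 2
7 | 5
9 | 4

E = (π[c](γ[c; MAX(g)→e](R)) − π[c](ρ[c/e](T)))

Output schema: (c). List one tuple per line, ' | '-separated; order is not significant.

Stepwise |·|:
  R → 6
  γ[c; MAX(g)→e](R) → 5
  π[c](γ[c; MAX(g)→e](R)) → 5
  T → 6
  ρ[c/e](T) → 6
  π[c](ρ[c/e](T)) → 6
  (π[c](γ[c; MAX(g)→e](R)) − π[c](ρ[c/e](T))) → 2

== RESULT ==
c
1
4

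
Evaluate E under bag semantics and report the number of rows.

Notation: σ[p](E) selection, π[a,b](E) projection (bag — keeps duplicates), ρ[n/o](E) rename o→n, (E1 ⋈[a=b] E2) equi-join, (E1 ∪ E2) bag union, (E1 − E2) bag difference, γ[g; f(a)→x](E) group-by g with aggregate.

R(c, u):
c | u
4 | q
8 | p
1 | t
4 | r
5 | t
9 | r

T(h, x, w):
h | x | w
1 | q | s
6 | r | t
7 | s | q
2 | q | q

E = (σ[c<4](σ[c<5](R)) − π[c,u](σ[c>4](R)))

Row counts bottom-up:
  R → 6
  σ[c<5](R) → 3
  σ[c<4](σ[c<5](R)) → 1
  R → 6
  σ[c>4](R) → 3
  π[c,u](σ[c>4](R)) → 3
  (σ[c<4](σ[c<5](R)) − π[c,u](σ[c>4](R))) → 1

|E| = 1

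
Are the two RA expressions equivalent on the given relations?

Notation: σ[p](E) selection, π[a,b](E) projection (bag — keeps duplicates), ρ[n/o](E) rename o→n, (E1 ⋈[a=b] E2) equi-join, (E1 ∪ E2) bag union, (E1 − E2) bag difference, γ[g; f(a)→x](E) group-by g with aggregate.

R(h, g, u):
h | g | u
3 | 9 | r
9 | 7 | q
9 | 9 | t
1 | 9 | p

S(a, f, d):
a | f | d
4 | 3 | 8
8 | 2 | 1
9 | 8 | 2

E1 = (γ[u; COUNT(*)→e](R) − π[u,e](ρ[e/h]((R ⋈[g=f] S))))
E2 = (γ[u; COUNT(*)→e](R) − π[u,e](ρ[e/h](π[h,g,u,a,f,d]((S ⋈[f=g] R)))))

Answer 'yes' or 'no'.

E1 row counts bottom-up:
  R → 4
  γ[u; COUNT(*)→e](R) → 4
  R → 4
  S → 3
  (R ⋈[g=f] S) → 0
  ρ[e/h]((R ⋈[g=f] S)) → 0
  π[u,e](ρ[e/h]((R ⋈[g=f] S))) → 0
  (γ[u; COUNT(*)→e](R) − π[u,e](ρ[e/h]((R ⋈[g=f] S)))) → 4
E2 row counts bottom-up:
  R → 4
  γ[u; COUNT(*)→e](R) → 4
  S → 3
  R → 4
  (S ⋈[f=g] R) → 0
  π[h,g,u,a,f,d]((S ⋈[f=g] R)) → 0
  ρ[e/h](π[h,g,u,a,f,d]((S ⋈[f=g] R))) → 0
  π[u,e](ρ[e/h](π[h,g,u,a,f,d]((S ⋈[f=g] R)))) → 0
  (γ[u; COUNT(*)→e](R) − π[u,e](ρ[e/h](π[h,g,u,a,f,d]((S ⋈[f=g] R))))) → 4

E1 and E2 produce the same multiset:
u | e
p | 1
q | 1
r | 1
t | 1

yes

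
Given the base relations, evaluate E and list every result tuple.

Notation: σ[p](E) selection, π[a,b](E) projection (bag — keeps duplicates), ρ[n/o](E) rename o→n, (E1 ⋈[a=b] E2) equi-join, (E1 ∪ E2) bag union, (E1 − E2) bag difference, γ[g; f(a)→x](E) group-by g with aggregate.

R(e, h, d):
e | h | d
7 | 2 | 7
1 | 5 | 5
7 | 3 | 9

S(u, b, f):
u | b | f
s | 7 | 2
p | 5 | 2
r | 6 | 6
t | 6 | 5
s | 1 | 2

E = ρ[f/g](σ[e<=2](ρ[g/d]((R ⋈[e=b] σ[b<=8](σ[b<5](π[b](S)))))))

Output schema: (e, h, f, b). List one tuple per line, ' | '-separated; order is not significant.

Row counts bottom-up:
  R → 3
  S → 5
  π[b](S) → 5
  σ[b<5](π[b](S)) → 1
  σ[b<=8](σ[b<5](π[b](S))) → 1
  (R ⋈[e=b] σ[b<=8](σ[b<5](π[b](S)))) → 1
  ρ[g/d]((R ⋈[e=b] σ[b<=8](σ[b<5](π[b](S))))) → 1
  σ[e<=2](ρ[g/d]((R ⋈[e=b] σ[b<=8](σ[b<5](π[b](S)))))) → 1
  ρ[f/g](σ[e<=2](ρ[g/d]((R ⋈[e=b] σ[b<=8](σ[b<5](π[b](S))))))) → 1

== RESULT ==
e | h | f | b
1 | 5 | 5 | 1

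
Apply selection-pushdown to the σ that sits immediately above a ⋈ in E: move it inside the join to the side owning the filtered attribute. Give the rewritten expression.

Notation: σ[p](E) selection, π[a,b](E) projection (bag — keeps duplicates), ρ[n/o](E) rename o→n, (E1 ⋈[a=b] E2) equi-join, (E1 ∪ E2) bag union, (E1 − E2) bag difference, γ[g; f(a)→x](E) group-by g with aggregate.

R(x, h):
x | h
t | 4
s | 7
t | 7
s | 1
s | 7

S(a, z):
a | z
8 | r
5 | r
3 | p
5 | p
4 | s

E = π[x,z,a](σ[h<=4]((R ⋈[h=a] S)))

σ filters on h, owned by the left side.
E' = π[x,z,a]((σ[h<=4](R) ⋈[h=a] S))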